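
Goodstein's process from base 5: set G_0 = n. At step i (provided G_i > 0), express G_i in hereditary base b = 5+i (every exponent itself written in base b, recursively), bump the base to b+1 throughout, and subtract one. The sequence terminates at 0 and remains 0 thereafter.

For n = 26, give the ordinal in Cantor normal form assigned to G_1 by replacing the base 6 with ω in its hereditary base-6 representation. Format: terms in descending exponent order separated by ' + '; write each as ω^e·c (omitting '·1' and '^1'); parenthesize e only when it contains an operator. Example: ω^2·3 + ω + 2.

base 5: 26 = 5^2 + 1; at 6: 6^2 + 1 = 37; next = 36
base 6: 36 = 6^2; at 7: 7^2 = 49; next = 48

ω^2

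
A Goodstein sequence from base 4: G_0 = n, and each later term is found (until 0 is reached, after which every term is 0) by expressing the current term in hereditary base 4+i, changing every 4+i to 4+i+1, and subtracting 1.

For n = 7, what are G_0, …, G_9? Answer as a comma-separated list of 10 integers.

step 0: 7 = 4 + 3; sub 5 for 4: 5 + 3; = 8; G_1 = 8−1 = 7
step 1: 7 = 5 + 2; sub 6 for 5: 6 + 2; = 8; G_2 = 8−1 = 7
step 2: 7 = 6 + 1; sub 7 for 6: 7 + 1; = 8; G_3 = 8−1 = 7
step 3: 7 = 7; sub 8 for 7: 8; = 8; G_4 = 8−1 = 7
step 4: 7 = 7; sub 9 for 8: 7; = 7; G_5 = 7−1 = 6
step 5: 6 = 6; sub 10 for 9: 6; = 6; G_6 = 6−1 = 5
step 6: 5 = 5; sub 11 for 10: 5; = 5; G_7 = 5−1 = 4
step 7: 4 = 4; sub 12 for 11: 4; = 4; G_8 = 4−1 = 3
step 8: 3 = 3; sub 13 for 12: 3; = 3; G_9 = 3−1 = 2

7, 7, 7, 7, 7, 6, 5, 4, 3, 2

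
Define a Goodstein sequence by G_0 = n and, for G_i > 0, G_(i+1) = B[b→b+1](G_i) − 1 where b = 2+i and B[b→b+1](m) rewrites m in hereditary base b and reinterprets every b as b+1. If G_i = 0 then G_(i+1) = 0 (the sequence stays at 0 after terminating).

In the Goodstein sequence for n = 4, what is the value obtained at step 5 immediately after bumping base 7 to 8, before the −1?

[0] 4 ≡ 2^2 (base 2). Lift 3: 27. −1: 26.
[1] 26 ≡ 2·3^2 + 2·3 + 2 (base 3). Lift 4: 42. −1: 41.
[2] 41 ≡ 2·4^2 + 2·4 + 1 (base 4). Lift 5: 61. −1: 60.
[3] 60 ≡ 2·5^2 + 2·5 (base 5). Lift 6: 84. −1: 83.
[4] 83 ≡ 2·6^2 + 6 + 5 (base 6). Lift 7: 110. −1: 109.
[5] 109 ≡ 2·7^2 + 7 + 4 (base 7). Lift 8: 140. −1: 139.

140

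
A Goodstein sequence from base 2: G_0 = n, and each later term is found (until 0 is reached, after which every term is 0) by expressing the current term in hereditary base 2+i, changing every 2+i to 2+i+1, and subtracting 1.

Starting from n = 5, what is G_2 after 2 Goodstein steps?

255

step 0: 5 = 2^2 + 1; sub 3 for 2: 3^3 + 1; = 28; G_1 = 28−1 = 27
step 1: 27 = 3^3; sub 4 for 3: 4^4; = 256; G_2 = 256−1 = 255
step 2: 255 = 3·4^3 + 3·4^2 + 3·4 + 3; sub 5 for 4: 3·5^3 + 3·5^2 + 3·5 + 3; = 468; G_3 = 468−1 = 467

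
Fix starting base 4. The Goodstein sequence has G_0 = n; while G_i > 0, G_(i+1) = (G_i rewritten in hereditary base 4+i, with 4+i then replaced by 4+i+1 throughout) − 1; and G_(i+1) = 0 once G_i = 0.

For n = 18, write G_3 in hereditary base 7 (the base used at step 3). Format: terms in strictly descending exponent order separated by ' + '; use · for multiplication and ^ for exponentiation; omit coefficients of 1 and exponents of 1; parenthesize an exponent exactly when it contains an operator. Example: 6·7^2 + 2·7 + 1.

6·7 + 6

[0] 18 ≡ 4^2 + 2 (base 4). Lift 5: 27. −1: 26.
[1] 26 ≡ 5^2 + 1 (base 5). Lift 6: 37. −1: 36.
[2] 36 ≡ 6^2 (base 6). Lift 7: 49. −1: 48.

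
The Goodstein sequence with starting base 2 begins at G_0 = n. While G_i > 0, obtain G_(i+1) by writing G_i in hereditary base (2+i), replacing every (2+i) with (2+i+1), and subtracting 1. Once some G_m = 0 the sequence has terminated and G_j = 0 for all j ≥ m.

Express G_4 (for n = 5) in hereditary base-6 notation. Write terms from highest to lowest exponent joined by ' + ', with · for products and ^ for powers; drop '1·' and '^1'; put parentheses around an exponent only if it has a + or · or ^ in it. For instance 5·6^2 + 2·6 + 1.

G_0 = 5. HB_2(5) = 2^2 + 1. Bump = 28. G_1 = 27.
G_1 = 27. HB_3(27) = 3^3. Bump = 256. G_2 = 255.
G_2 = 255. HB_4(255) = 3·4^3 + 3·4^2 + 3·4 + 3. Bump = 468. G_3 = 467.
G_3 = 467. HB_5(467) = 3·5^3 + 3·5^2 + 3·5 + 2. Bump = 776. G_4 = 775.
G_4 = 775. HB_6(775) = 3·6^3 + 3·6^2 + 3·6 + 1. Bump = 1198. G_5 = 1197.

3·6^3 + 3·6^2 + 3·6 + 1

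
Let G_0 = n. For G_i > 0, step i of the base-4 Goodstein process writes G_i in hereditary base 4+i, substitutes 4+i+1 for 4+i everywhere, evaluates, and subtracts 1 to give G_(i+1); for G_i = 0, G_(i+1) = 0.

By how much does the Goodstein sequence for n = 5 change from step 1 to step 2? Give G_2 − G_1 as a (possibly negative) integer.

[0] 5 ≡ 4 + 1 (base 4). Lift 5: 6. −1: 5.
[1] 5 ≡ 5 (base 5). Lift 6: 6. −1: 5.

0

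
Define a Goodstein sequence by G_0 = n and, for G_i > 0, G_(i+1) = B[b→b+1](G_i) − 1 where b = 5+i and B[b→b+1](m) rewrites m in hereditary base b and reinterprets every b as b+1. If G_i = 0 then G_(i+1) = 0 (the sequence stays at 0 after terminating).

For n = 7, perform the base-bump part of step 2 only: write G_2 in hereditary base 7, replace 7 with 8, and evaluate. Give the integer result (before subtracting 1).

step 0: 7 = 5 + 2; sub 6 for 5: 6 + 2; = 8; G_1 = 8−1 = 7
step 1: 7 = 6 + 1; sub 7 for 6: 7 + 1; = 8; G_2 = 8−1 = 7

8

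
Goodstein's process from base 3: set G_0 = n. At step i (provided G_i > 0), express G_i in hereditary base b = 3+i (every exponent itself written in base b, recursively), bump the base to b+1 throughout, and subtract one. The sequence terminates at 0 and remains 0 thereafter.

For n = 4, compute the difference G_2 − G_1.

0

G_0=4  [base 3] 3 + 1  →[3↦4]→  4 + 1 = 5  −1 ⇒ G_1=4
G_1=4  [base 4] 4  →[4↦5]→  5 = 5  −1 ⇒ G_2=4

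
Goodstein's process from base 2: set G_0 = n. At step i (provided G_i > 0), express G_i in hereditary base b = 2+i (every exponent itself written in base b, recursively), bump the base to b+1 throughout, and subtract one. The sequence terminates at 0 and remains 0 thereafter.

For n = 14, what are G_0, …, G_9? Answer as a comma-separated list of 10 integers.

14, 110, 1281, 18750, 326591, 5862840, 134404971, 3487116548, 100000555551, 3138429262496

14 —HB2→ 2^(2 + 1) + 2^2 + 2 —bump→ 3^(3 + 1) + 3^3 + 3 = 111 —(−1)→ 110
110 —HB3→ 3^(3 + 1) + 3^3 + 2 —bump→ 4^(4 + 1) + 4^4 + 2 = 1282 —(−1)→ 1281
1281 —HB4→ 4^(4 + 1) + 4^4 + 1 —bump→ 5^(5 + 1) + 5^5 + 1 = 18751 —(−1)→ 18750
18750 —HB5→ 5^(5 + 1) + 5^5 —bump→ 6^(6 + 1) + 6^6 = 326592 —(−1)→ 326591
326591 —HB6→ 6^(6 + 1) + 5·6^5 + 5·6^4 + 5·6^3 + 5·6^2 + 5·6 + 5 —bump→ 7^(7 + 1) + 5·7^5 + 5·7^4 + 5·7^3 + 5·7^2 + 5·7 + 5 = 5862841 —(−1)→ 5862840
5862840 —HB7→ 7^(7 + 1) + 5·7^5 + 5·7^4 + 5·7^3 + 5·7^2 + 5·7 + 4 —bump→ 8^(8 + 1) + 5·8^5 + 5·8^4 + 5·8^3 + 5·8^2 + 5·8 + 4 = 134404972 —(−1)→ 134404971
134404971 —HB8→ 8^(8 + 1) + 5·8^5 + 5·8^4 + 5·8^3 + 5·8^2 + 5·8 + 3 —bump→ 9^(9 + 1) + 5·9^5 + 5·9^4 + 5·9^3 + 5·9^2 + 5·9 + 3 = 3487116549 —(−1)→ 3487116548
3487116548 —HB9→ 9^(9 + 1) + 5·9^5 + 5·9^4 + 5·9^3 + 5·9^2 + 5·9 + 2 —bump→ 10^(10 + 1) + 5·10^5 + 5·10^4 + 5·10^3 + 5·10^2 + 5·10 + 2 = 100000555552 —(−1)→ 100000555551
100000555551 —HB10→ 10^(10 + 1) + 5·10^5 + 5·10^4 + 5·10^3 + 5·10^2 + 5·10 + 1 —bump→ 11^(11 + 1) + 5·11^5 + 5·11^4 + 5·11^3 + 5·11^2 + 5·11 + 1 = 3138429262497 —(−1)→ 3138429262496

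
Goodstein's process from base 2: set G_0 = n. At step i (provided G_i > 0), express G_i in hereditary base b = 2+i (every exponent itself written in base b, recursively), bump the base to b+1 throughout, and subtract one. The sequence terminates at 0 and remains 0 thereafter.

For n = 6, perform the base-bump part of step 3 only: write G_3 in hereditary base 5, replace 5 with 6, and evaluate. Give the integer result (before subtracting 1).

G_0=6  [base 2] 2^2 + 2  →[2↦3]→  3^3 + 3 = 30  −1 ⇒ G_1=29
G_1=29  [base 3] 3^3 + 2  →[3↦4]→  4^4 + 2 = 258  −1 ⇒ G_2=257
G_2=257  [base 4] 4^4 + 1  →[4↦5]→  5^5 + 1 = 3126  −1 ⇒ G_3=3125
G_3=3125  [base 5] 5^5  →[5↦6]→  6^6 = 46656  −1 ⇒ G_4=46655

46656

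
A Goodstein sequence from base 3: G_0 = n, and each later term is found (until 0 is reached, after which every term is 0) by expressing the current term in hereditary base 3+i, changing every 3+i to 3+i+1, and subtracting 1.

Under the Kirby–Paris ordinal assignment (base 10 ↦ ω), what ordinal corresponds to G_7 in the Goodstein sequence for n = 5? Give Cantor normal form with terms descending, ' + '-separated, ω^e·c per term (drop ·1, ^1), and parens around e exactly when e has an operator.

1

base 3: 5 = 3 + 2; at 4: 4 + 2 = 6; next = 5
base 4: 5 = 4 + 1; at 5: 5 + 1 = 6; next = 5
base 5: 5 = 5; at 6: 6 = 6; next = 5
base 6: 5 = 5; at 7: 5 = 5; next = 4
base 7: 4 = 4; at 8: 4 = 4; next = 3
base 8: 3 = 3; at 9: 3 = 3; next = 2
base 9: 2 = 2; at 10: 2 = 2; next = 1
base 10: 1 = 1; at 11: 1 = 1; next = 0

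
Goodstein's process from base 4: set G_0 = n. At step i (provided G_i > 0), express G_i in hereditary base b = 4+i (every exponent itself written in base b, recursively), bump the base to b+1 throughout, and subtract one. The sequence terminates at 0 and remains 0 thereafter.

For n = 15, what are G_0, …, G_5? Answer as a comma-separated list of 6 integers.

15, 17, 19, 21, 23, 24

i=0: 15 = 3·4 + 3 (b=4); 4→5: 3·5 + 3 = 18; 18−1 = 17
i=1: 17 = 3·5 + 2 (b=5); 5→6: 3·6 + 2 = 20; 20−1 = 19
i=2: 19 = 3·6 + 1 (b=6); 6→7: 3·7 + 1 = 22; 22−1 = 21
i=3: 21 = 3·7 (b=7); 7→8: 3·8 = 24; 24−1 = 23
i=4: 23 = 2·8 + 7 (b=8); 8→9: 2·9 + 7 = 25; 25−1 = 24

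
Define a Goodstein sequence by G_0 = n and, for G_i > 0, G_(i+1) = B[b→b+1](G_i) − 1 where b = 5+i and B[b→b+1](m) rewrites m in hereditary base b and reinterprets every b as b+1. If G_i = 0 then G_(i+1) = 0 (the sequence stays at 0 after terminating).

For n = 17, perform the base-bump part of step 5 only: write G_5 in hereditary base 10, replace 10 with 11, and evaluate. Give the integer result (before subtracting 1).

[0] 17 ≡ 3·5 + 2 (base 5). Lift 6: 20. −1: 19.
[1] 19 ≡ 3·6 + 1 (base 6). Lift 7: 22. −1: 21.
[2] 21 ≡ 3·7 (base 7). Lift 8: 24. −1: 23.
[3] 23 ≡ 2·8 + 7 (base 8). Lift 9: 25. −1: 24.
[4] 24 ≡ 2·9 + 6 (base 9). Lift 10: 26. −1: 25.

27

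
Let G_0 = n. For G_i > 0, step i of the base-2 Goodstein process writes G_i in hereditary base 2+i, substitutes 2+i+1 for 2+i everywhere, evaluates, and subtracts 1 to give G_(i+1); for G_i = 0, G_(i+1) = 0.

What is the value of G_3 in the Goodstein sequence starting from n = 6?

(0) 6|_2 = 2^2 + 2 ↦ 3^3 + 3|_3 = 30 ⇒ 29
(1) 29|_3 = 3^3 + 2 ↦ 4^4 + 2|_4 = 258 ⇒ 257
(2) 257|_4 = 4^4 + 1 ↦ 5^5 + 1|_5 = 3126 ⇒ 3125
(3) 3125|_5 = 5^5 ↦ 6^6|_6 = 46656 ⇒ 46655

3125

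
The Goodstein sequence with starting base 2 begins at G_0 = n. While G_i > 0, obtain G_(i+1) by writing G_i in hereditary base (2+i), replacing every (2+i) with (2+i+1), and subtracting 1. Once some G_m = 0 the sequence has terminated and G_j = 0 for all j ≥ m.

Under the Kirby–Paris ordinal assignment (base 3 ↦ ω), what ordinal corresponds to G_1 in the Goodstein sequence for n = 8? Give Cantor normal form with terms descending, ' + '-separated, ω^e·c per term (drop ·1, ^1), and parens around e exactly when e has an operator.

[0] 8 ≡ 2^(2 + 1) (base 2). Lift 3: 81. −1: 80.
[1] 80 ≡ 2·3^3 + 2·3^2 + 2·3 + 2 (base 3). Lift 4: 554. −1: 553.

ω^ω·2 + ω^2·2 + ω·2 + 2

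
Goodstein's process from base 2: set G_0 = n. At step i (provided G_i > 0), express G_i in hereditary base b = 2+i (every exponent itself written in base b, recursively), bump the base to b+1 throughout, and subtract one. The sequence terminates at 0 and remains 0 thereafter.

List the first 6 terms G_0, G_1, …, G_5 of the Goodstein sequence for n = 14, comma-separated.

G_0 = 14. HB_2(14) = 2^(2 + 1) + 2^2 + 2. Bump = 111. G_1 = 110.
G_1 = 110. HB_3(110) = 3^(3 + 1) + 3^3 + 2. Bump = 1282. G_2 = 1281.
G_2 = 1281. HB_4(1281) = 4^(4 + 1) + 4^4 + 1. Bump = 18751. G_3 = 18750.
G_3 = 18750. HB_5(18750) = 5^(5 + 1) + 5^5. Bump = 326592. G_4 = 326591.
G_4 = 326591. HB_6(326591) = 6^(6 + 1) + 5·6^5 + 5·6^4 + 5·6^3 + 5·6^2 + 5·6 + 5. Bump = 5862841. G_5 = 5862840.

14, 110, 1281, 18750, 326591, 5862840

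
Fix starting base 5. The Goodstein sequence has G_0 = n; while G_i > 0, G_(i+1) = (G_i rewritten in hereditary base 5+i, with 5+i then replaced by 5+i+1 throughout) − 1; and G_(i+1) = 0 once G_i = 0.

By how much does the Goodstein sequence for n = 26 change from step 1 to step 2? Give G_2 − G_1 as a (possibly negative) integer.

12

i=0: 26 = 5^2 + 1 (b=5); 5→6: 6^2 + 1 = 37; 37−1 = 36
i=1: 36 = 6^2 (b=6); 6→7: 7^2 = 49; 49−1 = 48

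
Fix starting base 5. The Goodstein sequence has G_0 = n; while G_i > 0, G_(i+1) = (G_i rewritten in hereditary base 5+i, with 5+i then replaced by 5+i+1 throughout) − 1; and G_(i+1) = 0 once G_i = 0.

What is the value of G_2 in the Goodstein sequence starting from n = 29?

51

(0) 29|_5 = 5^2 + 4 ↦ 6^2 + 4|_6 = 40 ⇒ 39
(1) 39|_6 = 6^2 + 3 ↦ 7^2 + 3|_7 = 52 ⇒ 51
(2) 51|_7 = 7^2 + 2 ↦ 8^2 + 2|_8 = 66 ⇒ 65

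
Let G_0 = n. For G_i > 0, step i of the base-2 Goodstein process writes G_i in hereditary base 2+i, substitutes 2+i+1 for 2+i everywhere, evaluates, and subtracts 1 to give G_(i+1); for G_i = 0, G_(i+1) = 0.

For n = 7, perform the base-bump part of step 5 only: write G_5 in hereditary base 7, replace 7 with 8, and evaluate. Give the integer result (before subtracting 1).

G_0 = 7. HB_2(7) = 2^2 + 2 + 1. Bump = 31. G_1 = 30.
G_1 = 30. HB_3(30) = 3^3 + 3. Bump = 260. G_2 = 259.
G_2 = 259. HB_4(259) = 4^4 + 3. Bump = 3128. G_3 = 3127.
G_3 = 3127. HB_5(3127) = 5^5 + 2. Bump = 46658. G_4 = 46657.
G_4 = 46657. HB_6(46657) = 6^6 + 1. Bump = 823544. G_5 = 823543.
G_5 = 823543. HB_7(823543) = 7^7. Bump = 16777216. G_6 = 16777215.

16777216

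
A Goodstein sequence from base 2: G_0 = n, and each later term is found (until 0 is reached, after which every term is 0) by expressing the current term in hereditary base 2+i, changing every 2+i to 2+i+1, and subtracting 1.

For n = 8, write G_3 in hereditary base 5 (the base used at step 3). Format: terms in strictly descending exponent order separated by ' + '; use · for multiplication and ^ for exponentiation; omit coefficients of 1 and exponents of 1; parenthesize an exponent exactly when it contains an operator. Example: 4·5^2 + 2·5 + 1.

2·5^5 + 2·5^2 + 2·5

i=0: 8 = 2^(2 + 1) (b=2); 2→3: 3^(3 + 1) = 81; 81−1 = 80
i=1: 80 = 2·3^3 + 2·3^2 + 2·3 + 2 (b=3); 3→4: 2·4^4 + 2·4^2 + 2·4 + 2 = 554; 554−1 = 553
i=2: 553 = 2·4^4 + 2·4^2 + 2·4 + 1 (b=4); 4→5: 2·5^5 + 2·5^2 + 2·5 + 1 = 6311; 6311−1 = 6310
i=3: 6310 = 2·5^5 + 2·5^2 + 2·5 (b=5); 5→6: 2·6^6 + 2·6^2 + 2·6 = 93396; 93396−1 = 93395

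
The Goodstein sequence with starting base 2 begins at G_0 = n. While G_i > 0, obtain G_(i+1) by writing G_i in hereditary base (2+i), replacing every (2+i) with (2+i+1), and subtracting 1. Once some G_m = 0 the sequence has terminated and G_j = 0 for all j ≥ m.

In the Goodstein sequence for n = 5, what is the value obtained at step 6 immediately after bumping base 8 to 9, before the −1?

2455

(0) 5|_2 = 2^2 + 1 ↦ 3^3 + 1|_3 = 28 ⇒ 27
(1) 27|_3 = 3^3 ↦ 4^4|_4 = 256 ⇒ 255
(2) 255|_4 = 3·4^3 + 3·4^2 + 3·4 + 3 ↦ 3·5^3 + 3·5^2 + 3·5 + 3|_5 = 468 ⇒ 467
(3) 467|_5 = 3·5^3 + 3·5^2 + 3·5 + 2 ↦ 3·6^3 + 3·6^2 + 3·6 + 2|_6 = 776 ⇒ 775
(4) 775|_6 = 3·6^3 + 3·6^2 + 3·6 + 1 ↦ 3·7^3 + 3·7^2 + 3·7 + 1|_7 = 1198 ⇒ 1197
(5) 1197|_7 = 3·7^3 + 3·7^2 + 3·7 ↦ 3·8^3 + 3·8^2 + 3·8|_8 = 1752 ⇒ 1751
(6) 1751|_8 = 3·8^3 + 3·8^2 + 2·8 + 7 ↦ 3·9^3 + 3·9^2 + 2·9 + 7|_9 = 2455 ⇒ 2454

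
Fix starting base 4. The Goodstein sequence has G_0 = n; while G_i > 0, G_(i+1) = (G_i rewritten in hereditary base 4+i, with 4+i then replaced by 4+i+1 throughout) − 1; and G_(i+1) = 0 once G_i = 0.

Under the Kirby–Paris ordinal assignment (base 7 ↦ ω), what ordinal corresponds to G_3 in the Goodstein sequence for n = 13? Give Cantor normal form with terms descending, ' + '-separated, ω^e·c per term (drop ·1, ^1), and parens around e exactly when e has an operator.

ω·2 + 4

G_0=13  [base 4] 3·4 + 1  →[4↦5]→  3·5 + 1 = 16  −1 ⇒ G_1=15
G_1=15  [base 5] 3·5  →[5↦6]→  3·6 = 18  −1 ⇒ G_2=17
G_2=17  [base 6] 2·6 + 5  →[6↦7]→  2·7 + 5 = 19  −1 ⇒ G_3=18
G_3=18  [base 7] 2·7 + 4  →[7↦8]→  2·8 + 4 = 20  −1 ⇒ G_4=19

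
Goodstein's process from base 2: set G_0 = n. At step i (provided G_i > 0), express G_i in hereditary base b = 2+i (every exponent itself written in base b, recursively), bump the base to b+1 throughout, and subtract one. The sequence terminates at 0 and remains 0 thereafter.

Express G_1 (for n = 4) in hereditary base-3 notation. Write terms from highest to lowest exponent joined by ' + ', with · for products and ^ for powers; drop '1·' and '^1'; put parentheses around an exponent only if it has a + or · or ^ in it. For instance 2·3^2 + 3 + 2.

2·3^2 + 2·3 + 2

G_0=4  [base 2] 2^2  →[2↦3]→  3^3 = 27  −1 ⇒ G_1=26
G_1=26  [base 3] 2·3^2 + 2·3 + 2  →[3↦4]→  2·4^2 + 2·4 + 2 = 42  −1 ⇒ G_2=41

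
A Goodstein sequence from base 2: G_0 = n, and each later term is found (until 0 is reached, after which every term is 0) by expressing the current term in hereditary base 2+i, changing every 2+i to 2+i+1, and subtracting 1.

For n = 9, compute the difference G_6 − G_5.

47861573

G_0=9  [base 2] 2^(2 + 1) + 1  →[2↦3]→  3^(3 + 1) + 1 = 82  −1 ⇒ G_1=81
G_1=81  [base 3] 3^(3 + 1)  →[3↦4]→  4^(4 + 1) = 1024  −1 ⇒ G_2=1023
G_2=1023  [base 4] 3·4^4 + 3·4^3 + 3·4^2 + 3·4 + 3  →[4↦5]→  3·5^5 + 3·5^3 + 3·5^2 + 3·5 + 3 = 9843  −1 ⇒ G_3=9842
G_3=9842  [base 5] 3·5^5 + 3·5^3 + 3·5^2 + 3·5 + 2  →[5↦6]→  3·6^6 + 3·6^3 + 3·6^2 + 3·6 + 2 = 140744  −1 ⇒ G_4=140743
G_4=140743  [base 6] 3·6^6 + 3·6^3 + 3·6^2 + 3·6 + 1  →[6↦7]→  3·7^7 + 3·7^3 + 3·7^2 + 3·7 + 1 = 2471827  −1 ⇒ G_5=2471826
G_5=2471826  [base 7] 3·7^7 + 3·7^3 + 3·7^2 + 3·7  →[7↦8]→  3·8^8 + 3·8^3 + 3·8^2 + 3·8 = 50333400  −1 ⇒ G_6=50333399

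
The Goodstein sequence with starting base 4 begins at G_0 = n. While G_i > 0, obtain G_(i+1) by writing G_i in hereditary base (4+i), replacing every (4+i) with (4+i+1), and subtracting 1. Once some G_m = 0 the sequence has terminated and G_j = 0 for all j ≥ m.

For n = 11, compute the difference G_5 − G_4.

0

G_0 = 11. HB_4(11) = 2·4 + 3. Bump = 13. G_1 = 12.
G_1 = 12. HB_5(12) = 2·5 + 2. Bump = 14. G_2 = 13.
G_2 = 13. HB_6(13) = 2·6 + 1. Bump = 15. G_3 = 14.
G_3 = 14. HB_7(14) = 2·7. Bump = 16. G_4 = 15.
G_4 = 15. HB_8(15) = 8 + 7. Bump = 16. G_5 = 15.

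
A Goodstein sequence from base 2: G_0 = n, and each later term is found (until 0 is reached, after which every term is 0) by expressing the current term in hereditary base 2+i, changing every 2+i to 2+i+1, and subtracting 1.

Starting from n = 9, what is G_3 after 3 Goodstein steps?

[0] 9 ≡ 2^(2 + 1) + 1 (base 2). Lift 3: 82. −1: 81.
[1] 81 ≡ 3^(3 + 1) (base 3). Lift 4: 1024. −1: 1023.
[2] 1023 ≡ 3·4^4 + 3·4^3 + 3·4^2 + 3·4 + 3 (base 4). Lift 5: 9843. −1: 9842.
[3] 9842 ≡ 3·5^5 + 3·5^3 + 3·5^2 + 3·5 + 2 (base 5). Lift 6: 140744. −1: 140743.

9842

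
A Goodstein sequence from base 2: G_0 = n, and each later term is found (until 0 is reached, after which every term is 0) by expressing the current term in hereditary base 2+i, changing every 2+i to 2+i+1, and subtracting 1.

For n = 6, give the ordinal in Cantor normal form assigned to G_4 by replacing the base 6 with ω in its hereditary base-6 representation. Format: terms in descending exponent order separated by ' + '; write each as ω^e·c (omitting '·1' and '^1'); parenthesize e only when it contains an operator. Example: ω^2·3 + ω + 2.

G_0=6  [base 2] 2^2 + 2  →[2↦3]→  3^3 + 3 = 30  −1 ⇒ G_1=29
G_1=29  [base 3] 3^3 + 2  →[3↦4]→  4^4 + 2 = 258  −1 ⇒ G_2=257
G_2=257  [base 4] 4^4 + 1  →[4↦5]→  5^5 + 1 = 3126  −1 ⇒ G_3=3125
G_3=3125  [base 5] 5^5  →[5↦6]→  6^6 = 46656  −1 ⇒ G_4=46655
G_4=46655  [base 6] 5·6^5 + 5·6^4 + 5·6^3 + 5·6^2 + 5·6 + 5  →[6↦7]→  5·7^5 + 5·7^4 + 5·7^3 + 5·7^2 + 5·7 + 5 = 98040  −1 ⇒ G_5=98039

ω^5·5 + ω^4·5 + ω^3·5 + ω^2·5 + ω·5 + 5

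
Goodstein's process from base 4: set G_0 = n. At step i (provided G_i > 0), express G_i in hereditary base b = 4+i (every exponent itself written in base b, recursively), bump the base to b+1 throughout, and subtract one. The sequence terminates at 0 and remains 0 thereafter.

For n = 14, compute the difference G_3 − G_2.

2

14 —HB4→ 3·4 + 2 —bump→ 3·5 + 2 = 17 —(−1)→ 16
16 —HB5→ 3·5 + 1 —bump→ 3·6 + 1 = 19 —(−1)→ 18
18 —HB6→ 3·6 —bump→ 3·7 = 21 —(−1)→ 20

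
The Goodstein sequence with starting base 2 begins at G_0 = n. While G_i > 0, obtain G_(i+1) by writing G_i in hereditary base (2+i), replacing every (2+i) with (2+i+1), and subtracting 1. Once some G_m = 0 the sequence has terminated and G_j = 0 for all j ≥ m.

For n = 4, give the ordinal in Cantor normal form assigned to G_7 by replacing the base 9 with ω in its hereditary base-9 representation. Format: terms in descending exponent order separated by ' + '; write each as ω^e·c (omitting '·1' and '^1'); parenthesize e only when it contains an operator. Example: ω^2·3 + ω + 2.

ω^2·2 + ω + 2

4 —HB2→ 2^2 —bump→ 3^3 = 27 —(−1)→ 26
26 —HB3→ 2·3^2 + 2·3 + 2 —bump→ 2·4^2 + 2·4 + 2 = 42 —(−1)→ 41
41 —HB4→ 2·4^2 + 2·4 + 1 —bump→ 2·5^2 + 2·5 + 1 = 61 —(−1)→ 60
60 —HB5→ 2·5^2 + 2·5 —bump→ 2·6^2 + 2·6 = 84 —(−1)→ 83
83 —HB6→ 2·6^2 + 6 + 5 —bump→ 2·7^2 + 7 + 5 = 110 —(−1)→ 109
109 —HB7→ 2·7^2 + 7 + 4 —bump→ 2·8^2 + 8 + 4 = 140 —(−1)→ 139
139 —HB8→ 2·8^2 + 8 + 3 —bump→ 2·9^2 + 9 + 3 = 174 —(−1)→ 173
173 —HB9→ 2·9^2 + 9 + 2 —bump→ 2·10^2 + 10 + 2 = 212 —(−1)→ 211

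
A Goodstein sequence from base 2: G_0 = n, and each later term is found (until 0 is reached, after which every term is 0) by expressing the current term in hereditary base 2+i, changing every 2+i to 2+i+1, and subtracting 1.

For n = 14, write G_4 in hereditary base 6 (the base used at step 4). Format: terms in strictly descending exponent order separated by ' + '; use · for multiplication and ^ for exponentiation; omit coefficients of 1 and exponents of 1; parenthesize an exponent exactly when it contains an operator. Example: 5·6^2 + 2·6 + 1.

6^(6 + 1) + 5·6^5 + 5·6^4 + 5·6^3 + 5·6^2 + 5·6 + 5

G_0=14  [base 2] 2^(2 + 1) + 2^2 + 2  →[2↦3]→  3^(3 + 1) + 3^3 + 3 = 111  −1 ⇒ G_1=110
G_1=110  [base 3] 3^(3 + 1) + 3^3 + 2  →[3↦4]→  4^(4 + 1) + 4^4 + 2 = 1282  −1 ⇒ G_2=1281
G_2=1281  [base 4] 4^(4 + 1) + 4^4 + 1  →[4↦5]→  5^(5 + 1) + 5^5 + 1 = 18751  −1 ⇒ G_3=18750
G_3=18750  [base 5] 5^(5 + 1) + 5^5  →[5↦6]→  6^(6 + 1) + 6^6 = 326592  −1 ⇒ G_4=326591
G_4=326591  [base 6] 6^(6 + 1) + 5·6^5 + 5·6^4 + 5·6^3 + 5·6^2 + 5·6 + 5  →[6↦7]→  7^(7 + 1) + 5·7^5 + 5·7^4 + 5·7^3 + 5·7^2 + 5·7 + 5 = 5862841  −1 ⇒ G_5=5862840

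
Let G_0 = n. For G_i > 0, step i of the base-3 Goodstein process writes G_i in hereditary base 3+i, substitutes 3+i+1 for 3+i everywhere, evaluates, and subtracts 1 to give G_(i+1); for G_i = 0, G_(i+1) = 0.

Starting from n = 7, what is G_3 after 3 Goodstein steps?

9

i=0: 7 = 2·3 + 1 (b=3); 3→4: 2·4 + 1 = 9; 9−1 = 8
i=1: 8 = 2·4 (b=4); 4→5: 2·5 = 10; 10−1 = 9
i=2: 9 = 5 + 4 (b=5); 5→6: 6 + 4 = 10; 10−1 = 9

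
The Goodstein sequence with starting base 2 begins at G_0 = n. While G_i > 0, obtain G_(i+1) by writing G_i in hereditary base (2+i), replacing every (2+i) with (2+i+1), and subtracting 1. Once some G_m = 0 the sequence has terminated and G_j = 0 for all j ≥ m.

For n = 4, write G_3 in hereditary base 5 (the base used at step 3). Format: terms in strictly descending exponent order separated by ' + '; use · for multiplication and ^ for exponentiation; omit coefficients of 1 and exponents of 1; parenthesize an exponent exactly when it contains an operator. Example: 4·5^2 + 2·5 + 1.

G_0 = 4. HB_2(4) = 2^2. Bump = 27. G_1 = 26.
G_1 = 26. HB_3(26) = 2·3^2 + 2·3 + 2. Bump = 42. G_2 = 41.
G_2 = 41. HB_4(41) = 2·4^2 + 2·4 + 1. Bump = 61. G_3 = 60.
G_3 = 60. HB_5(60) = 2·5^2 + 2·5. Bump = 84. G_4 = 83.

2·5^2 + 2·5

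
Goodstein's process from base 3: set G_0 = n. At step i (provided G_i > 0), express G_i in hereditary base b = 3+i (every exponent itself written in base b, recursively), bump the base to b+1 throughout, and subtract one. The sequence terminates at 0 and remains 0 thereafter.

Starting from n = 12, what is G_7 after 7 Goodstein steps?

75

[0] 12 ≡ 3^2 + 3 (base 3). Lift 4: 20. −1: 19.
[1] 19 ≡ 4^2 + 3 (base 4). Lift 5: 28. −1: 27.
[2] 27 ≡ 5^2 + 2 (base 5). Lift 6: 38. −1: 37.
[3] 37 ≡ 6^2 + 1 (base 6). Lift 7: 50. −1: 49.
[4] 49 ≡ 7^2 (base 7). Lift 8: 64. −1: 63.
[5] 63 ≡ 7·8 + 7 (base 8). Lift 9: 70. −1: 69.
[6] 69 ≡ 7·9 + 6 (base 9). Lift 10: 76. −1: 75.
[7] 75 ≡ 7·10 + 5 (base 10). Lift 11: 82. −1: 81.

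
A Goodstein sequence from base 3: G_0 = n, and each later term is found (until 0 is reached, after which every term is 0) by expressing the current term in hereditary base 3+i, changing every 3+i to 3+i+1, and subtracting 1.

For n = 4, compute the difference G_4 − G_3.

-1

G_0=4  [base 3] 3 + 1  →[3↦4]→  4 + 1 = 5  −1 ⇒ G_1=4
G_1=4  [base 4] 4  →[4↦5]→  5 = 5  −1 ⇒ G_2=4
G_2=4  [base 5] 4  →[5↦6]→  4 = 4  −1 ⇒ G_3=3
G_3=3  [base 6] 3  →[6↦7]→  3 = 3  −1 ⇒ G_4=2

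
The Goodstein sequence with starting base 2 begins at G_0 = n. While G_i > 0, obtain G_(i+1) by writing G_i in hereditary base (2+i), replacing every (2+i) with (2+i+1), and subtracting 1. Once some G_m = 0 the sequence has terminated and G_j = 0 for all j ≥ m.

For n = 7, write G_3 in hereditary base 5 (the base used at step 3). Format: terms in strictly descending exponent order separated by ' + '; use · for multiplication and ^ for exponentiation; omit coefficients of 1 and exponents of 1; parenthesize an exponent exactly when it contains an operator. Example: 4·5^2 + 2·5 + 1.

5^5 + 2

(0) 7|_2 = 2^2 + 2 + 1 ↦ 3^3 + 3 + 1|_3 = 31 ⇒ 30
(1) 30|_3 = 3^3 + 3 ↦ 4^4 + 4|_4 = 260 ⇒ 259
(2) 259|_4 = 4^4 + 3 ↦ 5^5 + 3|_5 = 3128 ⇒ 3127
(3) 3127|_5 = 5^5 + 2 ↦ 6^6 + 2|_6 = 46658 ⇒ 46657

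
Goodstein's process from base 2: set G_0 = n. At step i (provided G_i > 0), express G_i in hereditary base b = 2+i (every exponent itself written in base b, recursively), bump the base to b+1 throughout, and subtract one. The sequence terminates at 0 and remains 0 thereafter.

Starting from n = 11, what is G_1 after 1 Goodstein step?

(0) 11|_2 = 2^(2 + 1) + 2 + 1 ↦ 3^(3 + 1) + 3 + 1|_3 = 85 ⇒ 84
(1) 84|_3 = 3^(3 + 1) + 3 ↦ 4^(4 + 1) + 4|_4 = 1028 ⇒ 1027

84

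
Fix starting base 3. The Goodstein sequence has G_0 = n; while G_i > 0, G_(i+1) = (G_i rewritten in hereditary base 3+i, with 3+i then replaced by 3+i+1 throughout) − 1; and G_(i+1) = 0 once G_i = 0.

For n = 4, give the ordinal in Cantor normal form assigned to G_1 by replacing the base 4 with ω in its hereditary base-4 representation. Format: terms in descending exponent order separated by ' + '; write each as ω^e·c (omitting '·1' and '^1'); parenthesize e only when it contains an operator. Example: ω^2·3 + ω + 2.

4 —HB3→ 3 + 1 —bump→ 4 + 1 = 5 —(−1)→ 4
4 —HB4→ 4 —bump→ 5 = 5 —(−1)→ 4

ω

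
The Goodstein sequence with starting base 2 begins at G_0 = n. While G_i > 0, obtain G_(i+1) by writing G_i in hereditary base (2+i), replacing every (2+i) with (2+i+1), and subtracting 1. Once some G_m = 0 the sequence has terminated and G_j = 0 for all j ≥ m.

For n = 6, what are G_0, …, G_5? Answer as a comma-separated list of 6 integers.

G_0 = 6. HB_2(6) = 2^2 + 2. Bump = 30. G_1 = 29.
G_1 = 29. HB_3(29) = 3^3 + 2. Bump = 258. G_2 = 257.
G_2 = 257. HB_4(257) = 4^4 + 1. Bump = 3126. G_3 = 3125.
G_3 = 3125. HB_5(3125) = 5^5. Bump = 46656. G_4 = 46655.
G_4 = 46655. HB_6(46655) = 5·6^5 + 5·6^4 + 5·6^3 + 5·6^2 + 5·6 + 5. Bump = 98040. G_5 = 98039.

6, 29, 257, 3125, 46655, 98039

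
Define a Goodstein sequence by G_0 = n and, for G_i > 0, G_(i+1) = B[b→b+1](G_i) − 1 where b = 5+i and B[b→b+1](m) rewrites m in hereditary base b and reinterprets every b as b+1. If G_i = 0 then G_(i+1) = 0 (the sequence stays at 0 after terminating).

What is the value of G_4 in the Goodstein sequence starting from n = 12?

step 0: 12 = 2·5 + 2; sub 6 for 5: 2·6 + 2; = 14; G_1 = 14−1 = 13
step 1: 13 = 2·6 + 1; sub 7 for 6: 2·7 + 1; = 15; G_2 = 15−1 = 14
step 2: 14 = 2·7; sub 8 for 7: 2·8; = 16; G_3 = 16−1 = 15
step 3: 15 = 8 + 7; sub 9 for 8: 9 + 7; = 16; G_4 = 16−1 = 15
step 4: 15 = 9 + 6; sub 10 for 9: 10 + 6; = 16; G_5 = 16−1 = 15

15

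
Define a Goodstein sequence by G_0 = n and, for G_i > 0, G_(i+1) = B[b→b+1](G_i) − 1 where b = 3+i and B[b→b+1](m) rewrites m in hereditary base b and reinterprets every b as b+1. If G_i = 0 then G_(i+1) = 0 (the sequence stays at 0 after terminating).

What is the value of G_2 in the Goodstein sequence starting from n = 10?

step 0: 10 = 3^2 + 1; sub 4 for 3: 4^2 + 1; = 17; G_1 = 17−1 = 16
step 1: 16 = 4^2; sub 5 for 4: 5^2; = 25; G_2 = 25−1 = 24

24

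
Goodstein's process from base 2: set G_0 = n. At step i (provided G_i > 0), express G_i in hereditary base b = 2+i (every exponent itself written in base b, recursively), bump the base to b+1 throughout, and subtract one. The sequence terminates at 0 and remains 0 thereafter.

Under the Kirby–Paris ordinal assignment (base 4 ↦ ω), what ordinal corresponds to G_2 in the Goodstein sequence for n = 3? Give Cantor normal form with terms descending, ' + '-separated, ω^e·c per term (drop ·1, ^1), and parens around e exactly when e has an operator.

step 0: 3 = 2 + 1; sub 3 for 2: 3 + 1; = 4; G_1 = 4−1 = 3
step 1: 3 = 3; sub 4 for 3: 4; = 4; G_2 = 4−1 = 3

3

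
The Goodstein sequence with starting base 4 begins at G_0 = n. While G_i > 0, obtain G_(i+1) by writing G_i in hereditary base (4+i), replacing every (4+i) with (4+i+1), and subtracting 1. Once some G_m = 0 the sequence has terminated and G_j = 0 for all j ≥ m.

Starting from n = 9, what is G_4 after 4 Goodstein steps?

11

base 4: 9 = 2·4 + 1; at 5: 2·5 + 1 = 11; next = 10
base 5: 10 = 2·5; at 6: 2·6 = 12; next = 11
base 6: 11 = 6 + 5; at 7: 7 + 5 = 12; next = 11
base 7: 11 = 7 + 4; at 8: 8 + 4 = 12; next = 11
base 8: 11 = 8 + 3; at 9: 9 + 3 = 12; next = 11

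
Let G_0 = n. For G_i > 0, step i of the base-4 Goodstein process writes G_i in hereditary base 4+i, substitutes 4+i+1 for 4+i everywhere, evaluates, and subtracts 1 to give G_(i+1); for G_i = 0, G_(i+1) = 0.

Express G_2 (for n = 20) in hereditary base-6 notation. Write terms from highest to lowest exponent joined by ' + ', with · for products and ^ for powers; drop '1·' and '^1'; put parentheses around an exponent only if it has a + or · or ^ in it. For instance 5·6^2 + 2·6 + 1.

6^2 + 3

(0) 20|_4 = 4^2 + 4 ↦ 5^2 + 5|_5 = 30 ⇒ 29
(1) 29|_5 = 5^2 + 4 ↦ 6^2 + 4|_6 = 40 ⇒ 39
(2) 39|_6 = 6^2 + 3 ↦ 7^2 + 3|_7 = 52 ⇒ 51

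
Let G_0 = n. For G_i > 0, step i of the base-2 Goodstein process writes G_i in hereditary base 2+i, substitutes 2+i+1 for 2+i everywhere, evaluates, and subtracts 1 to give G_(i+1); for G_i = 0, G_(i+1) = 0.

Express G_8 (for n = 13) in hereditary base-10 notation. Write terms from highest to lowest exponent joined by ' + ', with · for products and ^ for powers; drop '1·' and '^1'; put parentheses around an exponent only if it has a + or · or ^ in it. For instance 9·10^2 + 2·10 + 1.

10^(10 + 1) + 3·10^3 + 3·10^2 + 2·10 + 5

G_0 = 13. HB_2(13) = 2^(2 + 1) + 2^2 + 1. Bump = 109. G_1 = 108.
G_1 = 108. HB_3(108) = 3^(3 + 1) + 3^3. Bump = 1280. G_2 = 1279.
G_2 = 1279. HB_4(1279) = 4^(4 + 1) + 3·4^3 + 3·4^2 + 3·4 + 3. Bump = 16093. G_3 = 16092.
G_3 = 16092. HB_5(16092) = 5^(5 + 1) + 3·5^3 + 3·5^2 + 3·5 + 2. Bump = 280712. G_4 = 280711.
G_4 = 280711. HB_6(280711) = 6^(6 + 1) + 3·6^3 + 3·6^2 + 3·6 + 1. Bump = 5765999. G_5 = 5765998.
G_5 = 5765998. HB_7(5765998) = 7^(7 + 1) + 3·7^3 + 3·7^2 + 3·7. Bump = 134219480. G_6 = 134219479.
G_6 = 134219479. HB_8(134219479) = 8^(8 + 1) + 3·8^3 + 3·8^2 + 2·8 + 7. Bump = 3486786856. G_7 = 3486786855.
G_7 = 3486786855. HB_9(3486786855) = 9^(9 + 1) + 3·9^3 + 3·9^2 + 2·9 + 6. Bump = 100000003326. G_8 = 100000003325.
G_8 = 100000003325. HB_10(100000003325) = 10^(10 + 1) + 3·10^3 + 3·10^2 + 2·10 + 5. Bump = 3138428381104. G_9 = 3138428381103.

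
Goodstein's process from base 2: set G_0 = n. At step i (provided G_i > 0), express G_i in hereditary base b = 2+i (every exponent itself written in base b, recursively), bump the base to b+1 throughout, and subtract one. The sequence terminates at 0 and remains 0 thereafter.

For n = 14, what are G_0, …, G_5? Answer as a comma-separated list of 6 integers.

14, 110, 1281, 18750, 326591, 5862840

G_0 = 14. HB_2(14) = 2^(2 + 1) + 2^2 + 2. Bump = 111. G_1 = 110.
G_1 = 110. HB_3(110) = 3^(3 + 1) + 3^3 + 2. Bump = 1282. G_2 = 1281.
G_2 = 1281. HB_4(1281) = 4^(4 + 1) + 4^4 + 1. Bump = 18751. G_3 = 18750.
G_3 = 18750. HB_5(18750) = 5^(5 + 1) + 5^5. Bump = 326592. G_4 = 326591.
G_4 = 326591. HB_6(326591) = 6^(6 + 1) + 5·6^5 + 5·6^4 + 5·6^3 + 5·6^2 + 5·6 + 5. Bump = 5862841. G_5 = 5862840.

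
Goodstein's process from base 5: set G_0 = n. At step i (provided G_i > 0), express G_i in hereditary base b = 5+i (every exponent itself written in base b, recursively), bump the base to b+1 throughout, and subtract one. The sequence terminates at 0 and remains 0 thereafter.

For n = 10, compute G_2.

(0) 10|_5 = 2·5 ↦ 2·6|_6 = 12 ⇒ 11
(1) 11|_6 = 6 + 5 ↦ 7 + 5|_7 = 12 ⇒ 11
(2) 11|_7 = 7 + 4 ↦ 8 + 4|_8 = 12 ⇒ 11

11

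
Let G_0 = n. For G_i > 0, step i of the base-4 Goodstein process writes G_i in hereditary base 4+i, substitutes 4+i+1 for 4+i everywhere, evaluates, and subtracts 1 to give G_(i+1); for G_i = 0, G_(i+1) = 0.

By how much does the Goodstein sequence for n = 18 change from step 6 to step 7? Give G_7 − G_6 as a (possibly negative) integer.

5

(0) 18|_4 = 4^2 + 2 ↦ 5^2 + 2|_5 = 27 ⇒ 26
(1) 26|_5 = 5^2 + 1 ↦ 6^2 + 1|_6 = 37 ⇒ 36
(2) 36|_6 = 6^2 ↦ 7^2|_7 = 49 ⇒ 48
(3) 48|_7 = 6·7 + 6 ↦ 6·8 + 6|_8 = 54 ⇒ 53
(4) 53|_8 = 6·8 + 5 ↦ 6·9 + 5|_9 = 59 ⇒ 58
(5) 58|_9 = 6·9 + 4 ↦ 6·10 + 4|_10 = 64 ⇒ 63
(6) 63|_10 = 6·10 + 3 ↦ 6·11 + 3|_11 = 69 ⇒ 68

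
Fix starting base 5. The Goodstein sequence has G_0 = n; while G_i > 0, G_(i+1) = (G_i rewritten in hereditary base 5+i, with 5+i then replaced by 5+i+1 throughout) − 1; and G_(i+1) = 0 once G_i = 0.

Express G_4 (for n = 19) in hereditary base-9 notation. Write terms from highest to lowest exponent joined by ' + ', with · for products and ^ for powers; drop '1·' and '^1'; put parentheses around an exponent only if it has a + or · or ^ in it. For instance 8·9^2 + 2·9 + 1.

3·9

G_0 = 19. HB_5(19) = 3·5 + 4. Bump = 22. G_1 = 21.
G_1 = 21. HB_6(21) = 3·6 + 3. Bump = 24. G_2 = 23.
G_2 = 23. HB_7(23) = 3·7 + 2. Bump = 26. G_3 = 25.
G_3 = 25. HB_8(25) = 3·8 + 1. Bump = 28. G_4 = 27.
G_4 = 27. HB_9(27) = 3·9. Bump = 30. G_5 = 29.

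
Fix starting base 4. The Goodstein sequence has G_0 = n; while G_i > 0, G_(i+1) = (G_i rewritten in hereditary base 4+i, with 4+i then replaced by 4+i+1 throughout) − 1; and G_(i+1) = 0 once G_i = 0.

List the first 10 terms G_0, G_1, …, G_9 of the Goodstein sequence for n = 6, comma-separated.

6, 6, 6, 6, 5, 4, 3, 2, 1, 0

step 0: 6 = 4 + 2; sub 5 for 4: 5 + 2; = 7; G_1 = 7−1 = 6
step 1: 6 = 5 + 1; sub 6 for 5: 6 + 1; = 7; G_2 = 7−1 = 6
step 2: 6 = 6; sub 7 for 6: 7; = 7; G_3 = 7−1 = 6
step 3: 6 = 6; sub 8 for 7: 6; = 6; G_4 = 6−1 = 5
step 4: 5 = 5; sub 9 for 8: 5; = 5; G_5 = 5−1 = 4
step 5: 4 = 4; sub 10 for 9: 4; = 4; G_6 = 4−1 = 3
step 6: 3 = 3; sub 11 for 10: 3; = 3; G_7 = 3−1 = 2
step 7: 2 = 2; sub 12 for 11: 2; = 2; G_8 = 2−1 = 1
step 8: 1 = 1; sub 13 for 12: 1; = 1; G_9 = 1−1 = 0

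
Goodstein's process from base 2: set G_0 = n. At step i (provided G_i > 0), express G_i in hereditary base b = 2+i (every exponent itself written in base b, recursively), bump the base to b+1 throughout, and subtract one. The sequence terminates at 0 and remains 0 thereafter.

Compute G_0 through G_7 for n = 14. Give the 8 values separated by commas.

14, 110, 1281, 18750, 326591, 5862840, 134404971, 3487116548

step 0: 14 = 2^(2 + 1) + 2^2 + 2; sub 3 for 2: 3^(3 + 1) + 3^3 + 3; = 111; G_1 = 111−1 = 110
step 1: 110 = 3^(3 + 1) + 3^3 + 2; sub 4 for 3: 4^(4 + 1) + 4^4 + 2; = 1282; G_2 = 1282−1 = 1281
step 2: 1281 = 4^(4 + 1) + 4^4 + 1; sub 5 for 4: 5^(5 + 1) + 5^5 + 1; = 18751; G_3 = 18751−1 = 18750
step 3: 18750 = 5^(5 + 1) + 5^5; sub 6 for 5: 6^(6 + 1) + 6^6; = 326592; G_4 = 326592−1 = 326591
step 4: 326591 = 6^(6 + 1) + 5·6^5 + 5·6^4 + 5·6^3 + 5·6^2 + 5·6 + 5; sub 7 for 6: 7^(7 + 1) + 5·7^5 + 5·7^4 + 5·7^3 + 5·7^2 + 5·7 + 5; = 5862841; G_5 = 5862841−1 = 5862840
step 5: 5862840 = 7^(7 + 1) + 5·7^5 + 5·7^4 + 5·7^3 + 5·7^2 + 5·7 + 4; sub 8 for 7: 8^(8 + 1) + 5·8^5 + 5·8^4 + 5·8^3 + 5·8^2 + 5·8 + 4; = 134404972; G_6 = 134404972−1 = 134404971
step 6: 134404971 = 8^(8 + 1) + 5·8^5 + 5·8^4 + 5·8^3 + 5·8^2 + 5·8 + 3; sub 9 for 8: 9^(9 + 1) + 5·9^5 + 5·9^4 + 5·9^3 + 5·9^2 + 5·9 + 3; = 3487116549; G_7 = 3487116549−1 = 3487116548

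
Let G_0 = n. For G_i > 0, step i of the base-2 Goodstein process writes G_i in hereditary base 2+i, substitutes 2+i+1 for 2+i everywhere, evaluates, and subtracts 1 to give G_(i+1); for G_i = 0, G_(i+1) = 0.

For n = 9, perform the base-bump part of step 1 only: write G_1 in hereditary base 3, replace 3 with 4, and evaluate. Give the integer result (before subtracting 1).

9 —HB2→ 2^(2 + 1) + 1 —bump→ 3^(3 + 1) + 1 = 82 —(−1)→ 81
81 —HB3→ 3^(3 + 1) —bump→ 4^(4 + 1) = 1024 —(−1)→ 1023

1024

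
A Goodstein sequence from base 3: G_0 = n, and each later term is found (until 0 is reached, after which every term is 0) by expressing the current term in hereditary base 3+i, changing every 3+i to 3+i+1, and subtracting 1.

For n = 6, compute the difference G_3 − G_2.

step 0: 6 = 2·3; sub 4 for 3: 2·4; = 8; G_1 = 8−1 = 7
step 1: 7 = 4 + 3; sub 5 for 4: 5 + 3; = 8; G_2 = 8−1 = 7
step 2: 7 = 5 + 2; sub 6 for 5: 6 + 2; = 8; G_3 = 8−1 = 7

0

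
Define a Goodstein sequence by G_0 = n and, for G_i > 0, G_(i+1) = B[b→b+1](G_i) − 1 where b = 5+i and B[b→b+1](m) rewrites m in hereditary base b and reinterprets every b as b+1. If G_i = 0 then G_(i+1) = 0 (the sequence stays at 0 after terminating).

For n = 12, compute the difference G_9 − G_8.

0

[0] 12 ≡ 2·5 + 2 (base 5). Lift 6: 14. −1: 13.
[1] 13 ≡ 2·6 + 1 (base 6). Lift 7: 15. −1: 14.
[2] 14 ≡ 2·7 (base 7). Lift 8: 16. −1: 15.
[3] 15 ≡ 8 + 7 (base 8). Lift 9: 16. −1: 15.
[4] 15 ≡ 9 + 6 (base 9). Lift 10: 16. −1: 15.
[5] 15 ≡ 10 + 5 (base 10). Lift 11: 16. −1: 15.
[6] 15 ≡ 11 + 4 (base 11). Lift 12: 16. −1: 15.
[7] 15 ≡ 12 + 3 (base 12). Lift 13: 16. −1: 15.
[8] 15 ≡ 13 + 2 (base 13). Lift 14: 16. −1: 15.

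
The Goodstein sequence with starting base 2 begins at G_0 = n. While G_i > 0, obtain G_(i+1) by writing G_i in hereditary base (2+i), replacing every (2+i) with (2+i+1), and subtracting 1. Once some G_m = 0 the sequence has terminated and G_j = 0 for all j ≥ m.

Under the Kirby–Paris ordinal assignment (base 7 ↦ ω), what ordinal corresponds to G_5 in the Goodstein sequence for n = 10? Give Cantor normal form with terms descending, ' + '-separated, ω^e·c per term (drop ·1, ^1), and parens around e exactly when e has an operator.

ω^ω·5 + ω^5·5 + ω^4·5 + ω^3·5 + ω^2·5 + ω·5 + 4

10 —HB2→ 2^(2 + 1) + 2 —bump→ 3^(3 + 1) + 3 = 84 —(−1)→ 83
83 —HB3→ 3^(3 + 1) + 2 —bump→ 4^(4 + 1) + 2 = 1026 —(−1)→ 1025
1025 —HB4→ 4^(4 + 1) + 1 —bump→ 5^(5 + 1) + 1 = 15626 —(−1)→ 15625
15625 —HB5→ 5^(5 + 1) —bump→ 6^(6 + 1) = 279936 —(−1)→ 279935
279935 —HB6→ 5·6^6 + 5·6^5 + 5·6^4 + 5·6^3 + 5·6^2 + 5·6 + 5 —bump→ 5·7^7 + 5·7^5 + 5·7^4 + 5·7^3 + 5·7^2 + 5·7 + 5 = 4215755 —(−1)→ 4215754
4215754 —HB7→ 5·7^7 + 5·7^5 + 5·7^4 + 5·7^3 + 5·7^2 + 5·7 + 4 —bump→ 5·8^8 + 5·8^5 + 5·8^4 + 5·8^3 + 5·8^2 + 5·8 + 4 = 84073324 —(−1)→ 84073323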